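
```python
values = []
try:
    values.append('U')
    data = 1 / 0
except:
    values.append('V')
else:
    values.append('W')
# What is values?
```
['U', 'V']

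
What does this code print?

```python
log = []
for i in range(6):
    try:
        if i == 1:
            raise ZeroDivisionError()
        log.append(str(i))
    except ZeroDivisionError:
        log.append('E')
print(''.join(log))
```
0E2345

Exception on i=1 caught, loop continues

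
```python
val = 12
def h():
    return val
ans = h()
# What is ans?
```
12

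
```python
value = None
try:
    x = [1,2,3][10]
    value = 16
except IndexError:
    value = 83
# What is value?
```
83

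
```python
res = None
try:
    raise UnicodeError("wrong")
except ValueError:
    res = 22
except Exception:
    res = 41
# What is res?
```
22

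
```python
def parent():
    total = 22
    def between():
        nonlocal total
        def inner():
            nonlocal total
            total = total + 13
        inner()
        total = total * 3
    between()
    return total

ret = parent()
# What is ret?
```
105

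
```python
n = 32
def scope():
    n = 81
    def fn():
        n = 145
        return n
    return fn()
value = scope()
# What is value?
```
145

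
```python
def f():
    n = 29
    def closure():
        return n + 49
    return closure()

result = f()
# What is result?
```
78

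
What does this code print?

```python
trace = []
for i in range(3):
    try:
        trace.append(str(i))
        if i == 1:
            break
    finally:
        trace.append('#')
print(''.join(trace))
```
0#1#

finally runs even when breaking out of loop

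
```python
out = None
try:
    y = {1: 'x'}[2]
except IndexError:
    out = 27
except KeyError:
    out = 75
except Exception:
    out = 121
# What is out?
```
75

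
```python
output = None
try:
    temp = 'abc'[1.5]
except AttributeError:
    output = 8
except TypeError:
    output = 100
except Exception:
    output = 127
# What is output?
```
100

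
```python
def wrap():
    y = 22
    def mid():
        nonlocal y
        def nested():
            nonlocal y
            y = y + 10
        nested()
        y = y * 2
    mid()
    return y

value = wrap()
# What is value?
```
64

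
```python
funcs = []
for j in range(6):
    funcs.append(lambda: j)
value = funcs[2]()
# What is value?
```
5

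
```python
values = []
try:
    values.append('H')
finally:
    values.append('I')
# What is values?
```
['H', 'I']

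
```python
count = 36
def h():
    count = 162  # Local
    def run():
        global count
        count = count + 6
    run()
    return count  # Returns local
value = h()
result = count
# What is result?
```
42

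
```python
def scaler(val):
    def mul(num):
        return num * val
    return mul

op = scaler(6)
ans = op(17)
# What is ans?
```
102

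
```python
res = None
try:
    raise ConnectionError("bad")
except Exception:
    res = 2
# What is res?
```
2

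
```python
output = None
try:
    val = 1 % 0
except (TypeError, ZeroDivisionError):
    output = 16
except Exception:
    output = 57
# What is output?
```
16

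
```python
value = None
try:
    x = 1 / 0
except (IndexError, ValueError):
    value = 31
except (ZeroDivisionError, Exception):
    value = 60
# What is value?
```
60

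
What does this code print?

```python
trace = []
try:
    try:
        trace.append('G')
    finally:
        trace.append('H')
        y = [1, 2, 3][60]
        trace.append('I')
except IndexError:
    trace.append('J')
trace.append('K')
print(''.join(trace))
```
GHJK

Exception in inner finally caught by outer except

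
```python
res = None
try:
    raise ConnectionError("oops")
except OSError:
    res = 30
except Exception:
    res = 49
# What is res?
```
30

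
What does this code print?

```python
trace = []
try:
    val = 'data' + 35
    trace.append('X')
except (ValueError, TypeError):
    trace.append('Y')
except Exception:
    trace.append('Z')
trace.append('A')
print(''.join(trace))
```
YA

TypeError matches tuple containing it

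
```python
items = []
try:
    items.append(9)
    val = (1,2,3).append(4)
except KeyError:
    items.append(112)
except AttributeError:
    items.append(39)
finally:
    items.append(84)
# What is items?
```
[9, 39, 84]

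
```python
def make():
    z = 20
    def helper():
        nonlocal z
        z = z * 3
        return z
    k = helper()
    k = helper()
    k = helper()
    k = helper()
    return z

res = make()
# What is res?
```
1620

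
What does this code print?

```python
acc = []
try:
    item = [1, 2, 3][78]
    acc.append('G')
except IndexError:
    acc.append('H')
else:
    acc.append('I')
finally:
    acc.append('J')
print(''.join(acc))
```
HJ

Exception: except runs, else skipped, finally runs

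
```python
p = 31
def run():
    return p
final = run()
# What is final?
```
31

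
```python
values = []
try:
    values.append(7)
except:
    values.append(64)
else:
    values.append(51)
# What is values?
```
[7, 51]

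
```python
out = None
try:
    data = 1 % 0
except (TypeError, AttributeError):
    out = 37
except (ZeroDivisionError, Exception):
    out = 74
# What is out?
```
74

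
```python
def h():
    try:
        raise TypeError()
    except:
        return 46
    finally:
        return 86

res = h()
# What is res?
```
86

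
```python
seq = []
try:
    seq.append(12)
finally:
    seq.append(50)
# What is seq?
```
[12, 50]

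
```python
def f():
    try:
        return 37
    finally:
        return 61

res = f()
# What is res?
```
61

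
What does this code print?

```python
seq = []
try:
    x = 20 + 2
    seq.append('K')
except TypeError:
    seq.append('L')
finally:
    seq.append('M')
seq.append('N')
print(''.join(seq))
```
KMN

finally runs after normal execution too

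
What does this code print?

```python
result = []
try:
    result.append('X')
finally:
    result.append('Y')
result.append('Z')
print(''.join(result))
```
XYZ

try/finally without except, no exception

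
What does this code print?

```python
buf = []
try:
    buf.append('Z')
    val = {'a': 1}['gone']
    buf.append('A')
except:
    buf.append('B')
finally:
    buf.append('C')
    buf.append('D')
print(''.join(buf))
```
ZBCD

Code before exception runs, then except, then all of finally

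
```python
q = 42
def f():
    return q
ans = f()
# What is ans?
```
42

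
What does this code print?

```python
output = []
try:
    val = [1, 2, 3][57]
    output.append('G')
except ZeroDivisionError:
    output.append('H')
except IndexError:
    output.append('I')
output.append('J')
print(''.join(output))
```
IJ

IndexError is caught by its specific handler, not ZeroDivisionError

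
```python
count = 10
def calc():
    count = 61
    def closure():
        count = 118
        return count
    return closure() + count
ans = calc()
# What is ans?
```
179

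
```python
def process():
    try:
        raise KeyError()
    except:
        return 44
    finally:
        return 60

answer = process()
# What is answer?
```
60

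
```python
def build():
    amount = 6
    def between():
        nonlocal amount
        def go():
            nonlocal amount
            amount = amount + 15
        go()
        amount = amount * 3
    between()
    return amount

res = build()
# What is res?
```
63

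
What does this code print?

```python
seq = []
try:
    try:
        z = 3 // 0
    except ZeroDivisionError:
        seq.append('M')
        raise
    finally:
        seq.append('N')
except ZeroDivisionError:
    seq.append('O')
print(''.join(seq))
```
MNO

finally runs before re-raised exception propagates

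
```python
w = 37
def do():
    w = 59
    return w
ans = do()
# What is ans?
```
59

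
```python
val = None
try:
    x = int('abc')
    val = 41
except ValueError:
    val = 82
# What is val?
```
82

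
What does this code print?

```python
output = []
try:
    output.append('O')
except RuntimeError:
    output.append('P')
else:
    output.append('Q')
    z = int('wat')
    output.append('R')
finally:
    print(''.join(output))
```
OQ

Try succeeds, else appends 'Q', ValueError in else is uncaught, finally prints before exception propagates ('R' never appended)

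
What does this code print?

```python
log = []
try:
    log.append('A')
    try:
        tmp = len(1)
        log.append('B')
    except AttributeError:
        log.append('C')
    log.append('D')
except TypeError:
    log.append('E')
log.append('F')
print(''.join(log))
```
AEF

Inner handler doesn't match, propagates to outer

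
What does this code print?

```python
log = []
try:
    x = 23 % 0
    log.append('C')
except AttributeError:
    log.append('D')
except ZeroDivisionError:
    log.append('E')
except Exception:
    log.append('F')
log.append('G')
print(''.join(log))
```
EG

ZeroDivisionError matches before generic Exception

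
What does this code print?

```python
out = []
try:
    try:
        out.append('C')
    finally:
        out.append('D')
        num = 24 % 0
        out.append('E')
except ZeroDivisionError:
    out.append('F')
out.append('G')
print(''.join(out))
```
CDFG

Exception in inner finally caught by outer except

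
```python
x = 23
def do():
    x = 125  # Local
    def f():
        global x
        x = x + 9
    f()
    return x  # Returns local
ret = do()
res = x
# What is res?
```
32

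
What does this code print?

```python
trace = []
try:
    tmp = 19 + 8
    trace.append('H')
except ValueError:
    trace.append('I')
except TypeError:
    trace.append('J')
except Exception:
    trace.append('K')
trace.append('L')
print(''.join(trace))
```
HL

No exception, try block completes normally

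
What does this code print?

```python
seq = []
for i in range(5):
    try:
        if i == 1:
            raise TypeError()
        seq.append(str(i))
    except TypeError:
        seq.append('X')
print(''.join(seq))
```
0X234

Exception on i=1 caught, loop continues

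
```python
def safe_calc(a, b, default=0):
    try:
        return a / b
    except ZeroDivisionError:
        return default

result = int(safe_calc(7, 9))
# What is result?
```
0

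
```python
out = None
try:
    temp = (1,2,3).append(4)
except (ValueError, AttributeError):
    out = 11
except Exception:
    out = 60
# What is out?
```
11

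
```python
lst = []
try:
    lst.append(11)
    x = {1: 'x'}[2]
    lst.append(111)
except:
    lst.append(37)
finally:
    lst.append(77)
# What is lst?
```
[11, 37, 77]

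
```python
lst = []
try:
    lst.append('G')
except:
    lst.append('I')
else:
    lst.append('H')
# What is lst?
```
['G', 'H']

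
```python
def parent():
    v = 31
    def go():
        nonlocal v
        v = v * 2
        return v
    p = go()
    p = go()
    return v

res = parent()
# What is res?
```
124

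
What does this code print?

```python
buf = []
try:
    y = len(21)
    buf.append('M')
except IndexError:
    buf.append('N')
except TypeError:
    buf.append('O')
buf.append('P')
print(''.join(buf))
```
OP

TypeError is caught by its specific handler, not IndexError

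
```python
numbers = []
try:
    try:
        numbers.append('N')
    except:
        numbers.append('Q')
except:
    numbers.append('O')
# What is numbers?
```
['N']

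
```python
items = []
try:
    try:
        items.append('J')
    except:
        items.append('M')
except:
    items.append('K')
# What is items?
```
['J']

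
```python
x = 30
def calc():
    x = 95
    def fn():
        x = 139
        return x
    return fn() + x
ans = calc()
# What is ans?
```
234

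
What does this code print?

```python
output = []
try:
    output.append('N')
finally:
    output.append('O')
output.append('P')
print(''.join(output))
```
NOP

try/finally without except, no exception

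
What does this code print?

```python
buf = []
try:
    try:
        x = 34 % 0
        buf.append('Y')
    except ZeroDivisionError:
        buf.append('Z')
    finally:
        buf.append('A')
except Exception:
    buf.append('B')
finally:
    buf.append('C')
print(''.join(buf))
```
ZAC

Both finally blocks run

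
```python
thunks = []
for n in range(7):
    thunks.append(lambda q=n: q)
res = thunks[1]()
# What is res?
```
1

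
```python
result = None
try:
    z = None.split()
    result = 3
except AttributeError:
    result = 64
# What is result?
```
64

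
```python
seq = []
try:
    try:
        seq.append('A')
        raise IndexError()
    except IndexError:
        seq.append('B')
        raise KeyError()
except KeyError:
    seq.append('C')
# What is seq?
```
['A', 'B', 'C']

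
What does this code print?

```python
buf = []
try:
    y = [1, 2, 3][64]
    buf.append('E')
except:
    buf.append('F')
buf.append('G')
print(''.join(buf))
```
FG

Exception raised in try, caught by bare except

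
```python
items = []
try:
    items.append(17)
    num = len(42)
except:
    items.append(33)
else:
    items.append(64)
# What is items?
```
[17, 33]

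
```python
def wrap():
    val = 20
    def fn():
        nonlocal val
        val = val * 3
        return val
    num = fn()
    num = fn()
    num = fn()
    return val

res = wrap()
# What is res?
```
540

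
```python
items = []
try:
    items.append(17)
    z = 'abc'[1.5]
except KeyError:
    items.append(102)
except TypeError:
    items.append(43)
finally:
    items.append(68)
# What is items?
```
[17, 43, 68]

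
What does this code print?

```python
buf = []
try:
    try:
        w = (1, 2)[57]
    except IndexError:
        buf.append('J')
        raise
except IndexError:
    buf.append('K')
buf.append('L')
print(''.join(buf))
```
JKL

raise without argument re-raises current exception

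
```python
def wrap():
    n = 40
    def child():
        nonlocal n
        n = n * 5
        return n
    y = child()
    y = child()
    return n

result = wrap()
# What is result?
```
1000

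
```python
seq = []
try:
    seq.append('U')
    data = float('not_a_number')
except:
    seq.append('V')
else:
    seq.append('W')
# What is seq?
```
['U', 'V']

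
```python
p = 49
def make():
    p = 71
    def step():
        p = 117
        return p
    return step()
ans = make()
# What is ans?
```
117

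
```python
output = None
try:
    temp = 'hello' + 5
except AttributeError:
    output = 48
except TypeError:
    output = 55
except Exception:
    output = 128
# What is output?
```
55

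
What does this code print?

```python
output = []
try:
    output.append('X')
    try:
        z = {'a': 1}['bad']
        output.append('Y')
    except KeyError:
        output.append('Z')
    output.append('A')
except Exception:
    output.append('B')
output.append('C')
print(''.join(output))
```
XZAC

Inner exception caught by inner handler, outer continues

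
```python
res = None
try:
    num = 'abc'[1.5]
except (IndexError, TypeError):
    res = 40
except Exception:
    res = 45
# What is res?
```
40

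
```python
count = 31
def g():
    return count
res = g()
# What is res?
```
31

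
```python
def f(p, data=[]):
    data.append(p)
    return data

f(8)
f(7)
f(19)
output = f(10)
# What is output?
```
[8, 7, 19, 10]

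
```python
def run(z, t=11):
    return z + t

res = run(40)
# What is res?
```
51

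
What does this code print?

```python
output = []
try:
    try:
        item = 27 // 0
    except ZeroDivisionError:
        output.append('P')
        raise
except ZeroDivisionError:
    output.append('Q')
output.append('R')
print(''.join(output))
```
PQR

raise without argument re-raises current exception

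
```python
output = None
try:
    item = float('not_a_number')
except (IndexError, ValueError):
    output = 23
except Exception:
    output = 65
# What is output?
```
23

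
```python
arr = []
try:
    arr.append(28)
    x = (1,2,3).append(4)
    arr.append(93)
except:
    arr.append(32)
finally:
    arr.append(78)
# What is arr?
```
[28, 32, 78]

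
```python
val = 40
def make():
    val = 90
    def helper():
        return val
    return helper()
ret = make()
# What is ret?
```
90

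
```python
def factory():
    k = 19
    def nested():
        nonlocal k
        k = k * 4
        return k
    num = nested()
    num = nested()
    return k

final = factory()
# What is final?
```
304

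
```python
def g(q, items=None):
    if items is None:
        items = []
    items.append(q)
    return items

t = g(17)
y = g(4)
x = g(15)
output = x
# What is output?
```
[15]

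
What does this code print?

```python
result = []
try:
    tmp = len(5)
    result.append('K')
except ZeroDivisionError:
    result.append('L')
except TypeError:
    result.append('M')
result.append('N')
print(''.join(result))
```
MN

TypeError is caught by its specific handler, not ZeroDivisionError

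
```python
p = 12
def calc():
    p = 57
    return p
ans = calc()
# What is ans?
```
57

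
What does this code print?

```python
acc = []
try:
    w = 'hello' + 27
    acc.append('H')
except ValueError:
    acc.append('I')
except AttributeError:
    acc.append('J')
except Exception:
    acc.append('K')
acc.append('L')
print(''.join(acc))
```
KL

TypeError not specifically caught, falls to Exception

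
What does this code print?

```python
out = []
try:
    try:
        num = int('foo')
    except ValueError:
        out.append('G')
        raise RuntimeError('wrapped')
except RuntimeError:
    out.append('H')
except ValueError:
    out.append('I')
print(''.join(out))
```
GH

New RuntimeError raised, caught by outer RuntimeError handler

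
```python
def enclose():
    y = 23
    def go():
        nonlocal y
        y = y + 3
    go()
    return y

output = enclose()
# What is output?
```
26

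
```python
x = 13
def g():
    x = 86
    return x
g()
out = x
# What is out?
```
13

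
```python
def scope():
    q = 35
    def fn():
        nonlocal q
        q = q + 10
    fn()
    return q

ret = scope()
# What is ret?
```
45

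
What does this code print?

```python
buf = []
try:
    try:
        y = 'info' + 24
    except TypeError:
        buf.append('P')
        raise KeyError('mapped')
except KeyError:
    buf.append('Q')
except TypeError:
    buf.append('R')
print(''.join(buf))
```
PQ

New KeyError raised, caught by outer KeyError handler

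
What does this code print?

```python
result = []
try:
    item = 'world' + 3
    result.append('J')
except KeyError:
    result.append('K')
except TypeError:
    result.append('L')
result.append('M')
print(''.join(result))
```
LM

TypeError is caught by its specific handler, not KeyError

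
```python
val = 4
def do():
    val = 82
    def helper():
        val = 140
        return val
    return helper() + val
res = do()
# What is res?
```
222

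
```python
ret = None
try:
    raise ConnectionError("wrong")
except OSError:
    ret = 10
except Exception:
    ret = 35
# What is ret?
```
10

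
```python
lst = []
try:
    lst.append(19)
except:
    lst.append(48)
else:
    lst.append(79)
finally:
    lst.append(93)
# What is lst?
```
[19, 79, 93]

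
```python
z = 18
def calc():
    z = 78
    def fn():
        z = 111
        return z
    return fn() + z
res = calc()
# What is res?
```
189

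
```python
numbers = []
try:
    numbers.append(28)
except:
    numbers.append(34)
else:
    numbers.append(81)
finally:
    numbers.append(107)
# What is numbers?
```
[28, 81, 107]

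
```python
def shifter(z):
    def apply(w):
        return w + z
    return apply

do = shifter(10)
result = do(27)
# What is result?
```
37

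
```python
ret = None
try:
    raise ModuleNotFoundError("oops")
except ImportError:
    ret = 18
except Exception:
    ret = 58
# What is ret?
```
18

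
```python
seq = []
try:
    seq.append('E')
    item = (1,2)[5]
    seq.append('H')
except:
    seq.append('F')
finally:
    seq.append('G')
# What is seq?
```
['E', 'F', 'G']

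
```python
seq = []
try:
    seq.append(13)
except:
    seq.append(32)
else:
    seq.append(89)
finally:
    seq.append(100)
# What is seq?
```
[13, 89, 100]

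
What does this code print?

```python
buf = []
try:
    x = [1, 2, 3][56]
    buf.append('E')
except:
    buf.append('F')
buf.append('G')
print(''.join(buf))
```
FG

Exception raised in try, caught by bare except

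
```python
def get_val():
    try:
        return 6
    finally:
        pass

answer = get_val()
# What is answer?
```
6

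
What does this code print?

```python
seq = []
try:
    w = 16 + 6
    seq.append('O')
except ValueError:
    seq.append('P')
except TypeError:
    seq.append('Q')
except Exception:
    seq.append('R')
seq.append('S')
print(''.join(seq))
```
OS

No exception, try block completes normally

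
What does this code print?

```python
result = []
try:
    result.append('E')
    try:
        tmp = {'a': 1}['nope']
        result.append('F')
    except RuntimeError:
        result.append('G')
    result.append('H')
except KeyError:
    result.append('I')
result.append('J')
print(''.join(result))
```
EIJ

Inner handler doesn't match, propagates to outer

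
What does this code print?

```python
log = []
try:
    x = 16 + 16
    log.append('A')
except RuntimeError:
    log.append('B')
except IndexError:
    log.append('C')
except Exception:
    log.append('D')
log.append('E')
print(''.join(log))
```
AE

No exception, try block completes normally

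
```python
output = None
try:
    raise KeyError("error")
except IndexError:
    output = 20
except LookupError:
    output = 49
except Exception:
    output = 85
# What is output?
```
49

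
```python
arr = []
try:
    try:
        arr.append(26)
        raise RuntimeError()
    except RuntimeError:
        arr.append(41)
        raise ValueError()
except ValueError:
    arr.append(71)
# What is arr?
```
[26, 41, 71]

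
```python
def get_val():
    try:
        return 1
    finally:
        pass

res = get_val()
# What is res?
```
1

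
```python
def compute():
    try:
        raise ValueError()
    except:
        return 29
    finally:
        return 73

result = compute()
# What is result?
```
73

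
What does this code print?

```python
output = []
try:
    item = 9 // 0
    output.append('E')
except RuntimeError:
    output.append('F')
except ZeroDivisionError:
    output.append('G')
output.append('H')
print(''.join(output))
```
GH

ZeroDivisionError is caught by its specific handler, not RuntimeError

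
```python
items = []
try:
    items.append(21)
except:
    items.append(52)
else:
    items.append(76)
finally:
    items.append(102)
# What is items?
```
[21, 76, 102]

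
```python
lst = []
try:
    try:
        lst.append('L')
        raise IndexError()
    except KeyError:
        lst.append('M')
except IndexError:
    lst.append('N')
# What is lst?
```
['L', 'N']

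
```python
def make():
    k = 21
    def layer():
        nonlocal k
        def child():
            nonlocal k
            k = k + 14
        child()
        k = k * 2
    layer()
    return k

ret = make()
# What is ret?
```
70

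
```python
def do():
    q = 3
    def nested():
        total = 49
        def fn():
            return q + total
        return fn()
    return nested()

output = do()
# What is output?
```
52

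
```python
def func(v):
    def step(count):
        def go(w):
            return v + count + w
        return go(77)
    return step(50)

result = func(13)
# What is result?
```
140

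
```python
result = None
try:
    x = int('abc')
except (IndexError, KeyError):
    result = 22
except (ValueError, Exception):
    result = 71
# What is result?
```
71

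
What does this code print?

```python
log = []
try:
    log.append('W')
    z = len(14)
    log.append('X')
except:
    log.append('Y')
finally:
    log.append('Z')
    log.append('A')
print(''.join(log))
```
WYZA

Code before exception runs, then except, then all of finally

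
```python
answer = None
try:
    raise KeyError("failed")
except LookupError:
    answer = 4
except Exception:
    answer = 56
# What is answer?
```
4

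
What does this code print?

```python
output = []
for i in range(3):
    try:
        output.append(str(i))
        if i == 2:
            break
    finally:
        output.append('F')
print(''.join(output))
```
0F1F2F

finally runs even when breaking out of loop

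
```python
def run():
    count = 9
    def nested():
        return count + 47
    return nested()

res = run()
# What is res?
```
56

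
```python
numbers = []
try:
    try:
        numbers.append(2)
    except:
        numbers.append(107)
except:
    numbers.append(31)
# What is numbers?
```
[2]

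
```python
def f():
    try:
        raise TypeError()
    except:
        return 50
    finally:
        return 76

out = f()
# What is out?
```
76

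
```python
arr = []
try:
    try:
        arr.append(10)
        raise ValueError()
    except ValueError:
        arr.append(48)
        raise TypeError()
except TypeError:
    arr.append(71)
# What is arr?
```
[10, 48, 71]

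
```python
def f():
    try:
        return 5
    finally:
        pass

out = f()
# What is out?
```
5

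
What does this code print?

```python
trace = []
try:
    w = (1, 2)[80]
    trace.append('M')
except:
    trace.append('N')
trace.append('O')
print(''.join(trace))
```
NO

Exception raised in try, caught by bare except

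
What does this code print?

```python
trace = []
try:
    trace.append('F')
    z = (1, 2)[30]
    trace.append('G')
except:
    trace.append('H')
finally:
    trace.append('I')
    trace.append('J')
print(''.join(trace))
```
FHIJ

Code before exception runs, then except, then all of finally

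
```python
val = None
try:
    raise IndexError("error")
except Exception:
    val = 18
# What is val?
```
18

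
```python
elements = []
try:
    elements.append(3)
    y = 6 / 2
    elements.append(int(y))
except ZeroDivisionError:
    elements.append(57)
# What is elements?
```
[3, 3]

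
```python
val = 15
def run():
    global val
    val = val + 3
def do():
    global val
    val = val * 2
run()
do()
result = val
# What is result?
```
36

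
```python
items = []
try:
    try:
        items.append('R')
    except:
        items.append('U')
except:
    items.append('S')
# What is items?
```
['R']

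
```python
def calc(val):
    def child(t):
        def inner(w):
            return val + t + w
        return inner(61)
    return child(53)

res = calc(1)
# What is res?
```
115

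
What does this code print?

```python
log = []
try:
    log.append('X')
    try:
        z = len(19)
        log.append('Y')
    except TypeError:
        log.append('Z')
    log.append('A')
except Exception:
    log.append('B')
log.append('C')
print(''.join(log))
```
XZAC

Inner exception caught by inner handler, outer continues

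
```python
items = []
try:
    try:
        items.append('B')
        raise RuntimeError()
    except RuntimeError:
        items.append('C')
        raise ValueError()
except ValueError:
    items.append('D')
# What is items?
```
['B', 'C', 'D']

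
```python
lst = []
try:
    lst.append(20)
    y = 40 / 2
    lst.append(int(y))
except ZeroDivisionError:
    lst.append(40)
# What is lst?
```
[20, 20]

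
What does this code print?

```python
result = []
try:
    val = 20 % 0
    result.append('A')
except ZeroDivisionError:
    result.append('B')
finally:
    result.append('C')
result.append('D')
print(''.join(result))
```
BCD

finally always runs, even after exception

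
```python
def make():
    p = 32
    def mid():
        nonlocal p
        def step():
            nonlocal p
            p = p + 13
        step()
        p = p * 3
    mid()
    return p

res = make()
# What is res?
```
135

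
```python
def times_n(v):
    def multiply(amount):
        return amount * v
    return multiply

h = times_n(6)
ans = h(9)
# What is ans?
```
54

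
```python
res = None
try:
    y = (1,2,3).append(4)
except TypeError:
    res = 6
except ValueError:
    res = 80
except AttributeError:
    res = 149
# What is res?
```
149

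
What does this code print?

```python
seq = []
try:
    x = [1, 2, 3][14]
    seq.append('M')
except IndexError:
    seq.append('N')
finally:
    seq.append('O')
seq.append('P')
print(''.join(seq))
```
NOP

finally always runs, even after exception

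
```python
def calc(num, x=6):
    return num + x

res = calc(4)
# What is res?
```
10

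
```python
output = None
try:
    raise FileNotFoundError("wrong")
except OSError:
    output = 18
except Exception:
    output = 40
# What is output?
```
18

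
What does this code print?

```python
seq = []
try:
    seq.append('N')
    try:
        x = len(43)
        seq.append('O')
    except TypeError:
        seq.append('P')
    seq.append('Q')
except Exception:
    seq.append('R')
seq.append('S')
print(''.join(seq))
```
NPQS

Inner exception caught by inner handler, outer continues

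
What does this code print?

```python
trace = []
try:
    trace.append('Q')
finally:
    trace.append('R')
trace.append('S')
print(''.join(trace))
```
QRS

try/finally without except, no exception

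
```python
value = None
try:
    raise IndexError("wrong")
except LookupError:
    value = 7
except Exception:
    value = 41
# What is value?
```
7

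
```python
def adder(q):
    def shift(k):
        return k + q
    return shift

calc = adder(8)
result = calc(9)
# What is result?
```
17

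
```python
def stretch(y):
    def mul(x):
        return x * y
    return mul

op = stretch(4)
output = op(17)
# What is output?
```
68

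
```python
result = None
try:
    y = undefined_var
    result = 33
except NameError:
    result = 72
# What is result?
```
72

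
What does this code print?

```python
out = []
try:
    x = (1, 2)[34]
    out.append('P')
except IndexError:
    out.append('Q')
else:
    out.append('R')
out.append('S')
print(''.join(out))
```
QS

else block skipped when exception is caught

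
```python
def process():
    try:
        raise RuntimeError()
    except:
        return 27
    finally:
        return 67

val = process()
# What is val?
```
67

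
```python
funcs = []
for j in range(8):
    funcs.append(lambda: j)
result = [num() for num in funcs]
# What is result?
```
[7, 7, 7, 7, 7, 7, 7, 7]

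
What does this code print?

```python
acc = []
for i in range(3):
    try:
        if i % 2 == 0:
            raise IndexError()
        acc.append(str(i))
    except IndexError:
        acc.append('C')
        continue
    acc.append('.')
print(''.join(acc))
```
C1.C

continue in except skips rest of loop body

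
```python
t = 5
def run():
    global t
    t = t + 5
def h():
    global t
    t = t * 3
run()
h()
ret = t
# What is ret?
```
30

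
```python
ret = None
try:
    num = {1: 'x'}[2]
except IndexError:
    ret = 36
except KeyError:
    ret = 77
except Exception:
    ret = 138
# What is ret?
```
77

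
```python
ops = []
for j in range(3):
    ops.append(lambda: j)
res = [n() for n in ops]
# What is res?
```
[2, 2, 2]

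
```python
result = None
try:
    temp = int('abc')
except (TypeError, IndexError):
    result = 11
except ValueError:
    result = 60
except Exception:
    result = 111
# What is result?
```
60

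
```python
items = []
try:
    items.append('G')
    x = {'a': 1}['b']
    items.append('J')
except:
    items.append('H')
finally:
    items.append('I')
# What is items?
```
['G', 'H', 'I']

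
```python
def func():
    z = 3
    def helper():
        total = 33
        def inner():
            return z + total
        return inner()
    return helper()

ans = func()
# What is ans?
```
36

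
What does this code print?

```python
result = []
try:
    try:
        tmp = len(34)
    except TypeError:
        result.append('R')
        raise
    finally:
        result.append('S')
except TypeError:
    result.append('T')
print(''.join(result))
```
RST

finally runs before re-raised exception propagates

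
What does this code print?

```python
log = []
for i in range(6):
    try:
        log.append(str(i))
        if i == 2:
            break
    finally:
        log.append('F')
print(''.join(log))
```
0F1F2F

finally runs even when breaking out of loop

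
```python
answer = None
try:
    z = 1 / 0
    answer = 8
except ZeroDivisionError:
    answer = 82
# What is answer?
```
82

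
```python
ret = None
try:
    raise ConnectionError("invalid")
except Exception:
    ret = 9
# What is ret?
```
9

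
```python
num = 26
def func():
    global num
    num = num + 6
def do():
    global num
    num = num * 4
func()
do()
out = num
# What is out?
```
128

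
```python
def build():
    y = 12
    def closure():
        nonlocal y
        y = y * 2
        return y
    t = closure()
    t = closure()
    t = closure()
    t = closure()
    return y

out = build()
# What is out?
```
192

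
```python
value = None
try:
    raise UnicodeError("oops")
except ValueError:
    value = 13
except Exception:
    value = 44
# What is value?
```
13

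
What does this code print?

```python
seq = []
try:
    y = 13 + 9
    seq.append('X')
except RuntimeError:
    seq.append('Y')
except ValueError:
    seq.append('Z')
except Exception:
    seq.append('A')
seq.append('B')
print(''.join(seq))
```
XB

No exception, try block completes normally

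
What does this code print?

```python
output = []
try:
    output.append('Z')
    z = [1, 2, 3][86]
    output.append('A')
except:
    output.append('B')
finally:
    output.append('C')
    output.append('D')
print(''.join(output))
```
ZBCD

Code before exception runs, then except, then all of finally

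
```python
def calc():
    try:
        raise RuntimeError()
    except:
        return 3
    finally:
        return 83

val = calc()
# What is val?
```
83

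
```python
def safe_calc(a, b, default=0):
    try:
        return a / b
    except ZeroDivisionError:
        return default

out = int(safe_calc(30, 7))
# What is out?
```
4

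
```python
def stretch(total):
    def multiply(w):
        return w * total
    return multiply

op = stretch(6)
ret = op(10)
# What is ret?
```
60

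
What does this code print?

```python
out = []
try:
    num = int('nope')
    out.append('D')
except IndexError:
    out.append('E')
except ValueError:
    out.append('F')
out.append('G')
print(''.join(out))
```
FG

ValueError is caught by its specific handler, not IndexError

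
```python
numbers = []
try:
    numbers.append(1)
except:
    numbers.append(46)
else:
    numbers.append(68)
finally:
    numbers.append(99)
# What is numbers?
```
[1, 68, 99]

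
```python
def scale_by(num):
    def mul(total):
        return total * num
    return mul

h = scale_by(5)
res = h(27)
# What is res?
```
135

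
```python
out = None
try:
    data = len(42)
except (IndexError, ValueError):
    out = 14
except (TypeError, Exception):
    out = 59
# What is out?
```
59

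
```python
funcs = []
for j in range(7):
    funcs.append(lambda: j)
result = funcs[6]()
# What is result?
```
6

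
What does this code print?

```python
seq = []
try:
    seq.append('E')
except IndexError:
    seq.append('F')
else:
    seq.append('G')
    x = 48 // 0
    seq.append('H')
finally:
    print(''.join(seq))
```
EG

Try succeeds, else appends 'G', ZeroDivisionError in else is uncaught, finally prints before exception propagates ('H' never appended)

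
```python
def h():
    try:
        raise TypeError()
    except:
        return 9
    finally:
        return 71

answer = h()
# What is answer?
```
71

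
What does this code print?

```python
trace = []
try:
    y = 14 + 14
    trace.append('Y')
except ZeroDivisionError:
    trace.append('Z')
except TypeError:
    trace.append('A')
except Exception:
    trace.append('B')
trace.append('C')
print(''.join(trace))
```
YC

No exception, try block completes normally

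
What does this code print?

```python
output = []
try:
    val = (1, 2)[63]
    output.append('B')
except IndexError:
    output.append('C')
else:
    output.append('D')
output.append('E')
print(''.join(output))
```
CE

else block skipped when exception is caught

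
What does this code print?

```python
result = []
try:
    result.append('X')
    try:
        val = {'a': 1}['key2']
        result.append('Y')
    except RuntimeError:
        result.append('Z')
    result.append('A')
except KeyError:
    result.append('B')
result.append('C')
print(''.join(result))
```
XBC

Inner handler doesn't match, propagates to outer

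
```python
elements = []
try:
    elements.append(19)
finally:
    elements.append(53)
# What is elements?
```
[19, 53]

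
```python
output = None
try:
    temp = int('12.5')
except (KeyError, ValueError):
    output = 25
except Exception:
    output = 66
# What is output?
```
25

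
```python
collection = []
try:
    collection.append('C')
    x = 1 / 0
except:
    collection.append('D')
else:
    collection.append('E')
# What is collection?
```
['C', 'D']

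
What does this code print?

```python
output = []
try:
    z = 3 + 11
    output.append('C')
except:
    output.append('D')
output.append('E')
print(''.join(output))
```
CE

No exception, try block completes normally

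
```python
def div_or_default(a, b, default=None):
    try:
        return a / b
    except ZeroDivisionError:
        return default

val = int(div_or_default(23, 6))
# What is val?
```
3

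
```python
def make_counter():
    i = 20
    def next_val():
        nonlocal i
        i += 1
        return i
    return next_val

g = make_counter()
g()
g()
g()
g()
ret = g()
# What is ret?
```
25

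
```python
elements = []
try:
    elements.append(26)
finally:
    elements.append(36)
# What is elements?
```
[26, 36]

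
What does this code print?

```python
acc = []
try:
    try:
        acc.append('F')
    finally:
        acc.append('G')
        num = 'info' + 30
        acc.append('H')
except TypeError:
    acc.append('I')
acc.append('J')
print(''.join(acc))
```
FGIJ

Exception in inner finally caught by outer except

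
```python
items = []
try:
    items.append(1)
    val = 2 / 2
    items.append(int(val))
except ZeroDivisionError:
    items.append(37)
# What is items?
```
[1, 1]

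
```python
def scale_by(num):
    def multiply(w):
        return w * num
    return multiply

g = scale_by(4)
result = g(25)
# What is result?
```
100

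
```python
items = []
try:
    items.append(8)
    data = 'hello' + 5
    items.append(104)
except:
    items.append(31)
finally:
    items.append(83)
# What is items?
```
[8, 31, 83]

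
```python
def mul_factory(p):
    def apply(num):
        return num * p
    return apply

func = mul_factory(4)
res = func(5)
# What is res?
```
20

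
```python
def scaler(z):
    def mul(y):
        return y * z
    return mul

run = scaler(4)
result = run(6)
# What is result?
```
24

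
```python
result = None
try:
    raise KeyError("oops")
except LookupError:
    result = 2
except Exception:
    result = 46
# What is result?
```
2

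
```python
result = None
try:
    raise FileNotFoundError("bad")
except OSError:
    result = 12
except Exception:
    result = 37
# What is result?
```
12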